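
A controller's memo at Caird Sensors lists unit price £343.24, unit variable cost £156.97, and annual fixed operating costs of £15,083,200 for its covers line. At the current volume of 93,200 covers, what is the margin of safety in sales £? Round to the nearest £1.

£4,196,133

Contribution margin per unit = £343.24 − £156.97 = £186.27. Break-even units = £15,083,200 ÷ £186.27 = 80,974.93; break-even revenue = 80,974.93 × £343.24 = £27,793,834.58.
Current sales = 93,200 × £343.24 = £31,989,968.00.
Margin of safety = £31,989,968.00 − £27,793,834.58 = £4,196,133.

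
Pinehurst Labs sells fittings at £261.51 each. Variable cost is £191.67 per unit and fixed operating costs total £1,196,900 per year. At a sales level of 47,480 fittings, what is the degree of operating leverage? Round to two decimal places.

1.56

Contribution at this volume is 47,480 × £69.84 = £3,316,003.20.
EBIT = £3,316,003.20 − £1,196,900 = £2,119,103.20.
So DOL = total CM / EBIT = £3,316,003.20 / £2,119,103.20 = 1.5648.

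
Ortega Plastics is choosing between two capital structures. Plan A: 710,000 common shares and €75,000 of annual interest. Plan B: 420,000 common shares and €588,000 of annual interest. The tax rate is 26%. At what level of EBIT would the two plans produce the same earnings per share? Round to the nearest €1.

€1,330,966

Set EPS_A = EPS_B: (EBIT − €75,000)(1 − 0.26) ÷ 710,000 = (EBIT − €588,000)(1 − 0.26) ÷ 420,000.
The (1 − t) factor cancels: (EBIT − 75,000) × 420,000 = (EBIT − 588,000) × 710,000.
Solving, EBIT = (588,000·710,000 − 75,000·420,000) / (710,000 − 420,000) = 385,980,000,000 / 290,000 = 1,330,965.52.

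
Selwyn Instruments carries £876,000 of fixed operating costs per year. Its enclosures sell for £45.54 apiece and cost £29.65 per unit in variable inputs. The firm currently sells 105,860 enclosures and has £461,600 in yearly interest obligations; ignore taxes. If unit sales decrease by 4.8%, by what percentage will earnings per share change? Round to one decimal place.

-23.4%

At 105,860 units, contribution = 105,860 × £15.89 = £1,682,115.40.
EBIT = £1,682,115.40 − £876,000 = £806,115.40.
After interest of £461,600.00, pre-tax earnings = £344,515.40.
Degree of combined leverage = contribution ÷ (EBIT − I) = £1,682,115.40 ÷ £344,515.40 = 4.8826.
EPS therefore changes by 4.8826 × (-4.8%) = -23.4%.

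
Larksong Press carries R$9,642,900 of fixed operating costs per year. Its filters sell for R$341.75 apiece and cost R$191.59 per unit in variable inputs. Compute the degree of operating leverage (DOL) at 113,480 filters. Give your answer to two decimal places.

Contribution at this volume is 113,480 × R$150.16 = R$17,040,156.80.
EBIT = R$17,040,156.80 − R$9,642,900 = R$7,397,256.80.
Degree of operating leverage = R$17,040,156.80 / R$7,397,256.80 = 2.3036.

2.30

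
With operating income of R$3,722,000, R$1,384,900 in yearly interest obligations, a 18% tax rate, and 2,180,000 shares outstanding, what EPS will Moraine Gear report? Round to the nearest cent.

R$0.88

Interest = R$1,384,900.00, so EBT = R$3,722,000 − R$1,384,900.00 = R$2,337,100.00.
Net income = R$2,337,100.00 × (1 − 0.18) = R$1,916,422.00.
Per share: R$1,916,422.00 / 2,180,000 shares = R$0.88.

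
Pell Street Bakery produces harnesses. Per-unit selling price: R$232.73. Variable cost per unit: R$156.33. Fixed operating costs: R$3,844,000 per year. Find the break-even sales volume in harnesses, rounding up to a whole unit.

50,315 harnesses

Unit CM = price − variable cost = R$232.73 − R$156.33 = R$76.40.
Break-even volume = fixed costs ÷ CM per unit = R$3,844,000 ÷ R$76.40 = 50,314.14, so 50,315 harnesses.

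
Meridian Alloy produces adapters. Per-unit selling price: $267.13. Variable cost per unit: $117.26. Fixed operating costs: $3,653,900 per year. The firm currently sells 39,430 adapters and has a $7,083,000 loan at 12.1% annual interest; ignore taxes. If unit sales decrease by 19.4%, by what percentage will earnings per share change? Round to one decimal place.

-82.0%

Contribution at this volume is 39,430 × $149.87 = $5,909,374.10.
Subtracting fixed costs: EBIT = $5,909,374.10 − $3,653,900 = $2,255,474.10.
Interest = $857,043.00, so EBIT − I = $1,398,431.10.
Degree of combined leverage = contribution ÷ (EBIT − I) = $5,909,374.10 ÷ $1,398,431.10 = 4.2257.
EPS therefore changes by 4.2257 × (-19.4%) = -82.0%.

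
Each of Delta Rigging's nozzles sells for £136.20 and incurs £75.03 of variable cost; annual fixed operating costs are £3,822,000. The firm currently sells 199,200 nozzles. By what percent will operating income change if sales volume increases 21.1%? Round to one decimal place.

+30.7%

Contribution at this volume is 199,200 × £61.17 = £12,185,064.00.
Subtracting fixed costs: EBIT = £12,185,064.00 − £3,822,000 = £8,363,064.00.
DOL = contribution ÷ EBIT = £12,185,064.00 ÷ £8,363,064.00 = 1.4570.
%ΔEBIT = DOL × %ΔSales = 1.4570 × +21.1% = +30.7%.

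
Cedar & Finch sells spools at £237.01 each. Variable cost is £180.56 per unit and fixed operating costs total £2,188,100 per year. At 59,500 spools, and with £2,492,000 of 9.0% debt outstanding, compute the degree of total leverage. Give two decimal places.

3.55

Total contribution margin = 59,500 × £56.45 = £3,358,775.00.
EBIT = £3,358,775.00 − £2,188,100 = £1,170,675.00. Interest = £224,280.00.
DOL = £3,358,775.00 ÷ £1,170,675.00 = 2.8691; DFL = £1,170,675.00 ÷ £946,395.00 = 1.2370.
Combined leverage = 2.8691 × 1.2370 = 3.5491.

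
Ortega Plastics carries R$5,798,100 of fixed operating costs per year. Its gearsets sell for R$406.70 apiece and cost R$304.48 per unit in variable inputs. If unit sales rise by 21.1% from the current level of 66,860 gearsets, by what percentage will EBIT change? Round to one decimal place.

Contribution at this volume is 66,860 × R$102.22 = R$6,834,429.20.
EBIT = R$6,834,429.20 − R$5,798,100 = R$1,036,329.20.
Degree of operating leverage = R$6,834,429.20 / R$1,036,329.20 = 6.5948.
%ΔEBIT = DOL × %ΔSales = 6.5948 × +21.1% = +139.2%.

+139.2%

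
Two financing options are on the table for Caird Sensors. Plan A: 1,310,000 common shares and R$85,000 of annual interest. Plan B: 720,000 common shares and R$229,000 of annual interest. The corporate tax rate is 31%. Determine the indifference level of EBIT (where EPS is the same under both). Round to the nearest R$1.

R$404,729

At indifference, (EBIT − 85,000)(1 − t)/1,310,000 = (EBIT − 229,000)(1 − t)/720,000.
Cancelling (1 − t) and cross-multiplying: 720,000·(EBIT − 85,000) = 1,310,000·(EBIT − 229,000).
Solving, EBIT = (229,000·1,310,000 − 85,000·720,000) / (1,310,000 − 720,000) = 238,790,000,000 / 590,000 = 404,728.81.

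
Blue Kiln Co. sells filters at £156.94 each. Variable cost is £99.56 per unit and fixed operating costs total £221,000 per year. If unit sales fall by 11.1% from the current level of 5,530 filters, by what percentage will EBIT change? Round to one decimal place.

Contribution at this volume is 5,530 × £57.38 = £317,311.40.
EBIT = £317,311.40 − £221,000 = £96,311.40.
DOL = contribution ÷ EBIT = £317,311.40 ÷ £96,311.40 = 3.2946.
So EBIT moves 3.2946 × (-11.1%) = -36.6%.

-36.6%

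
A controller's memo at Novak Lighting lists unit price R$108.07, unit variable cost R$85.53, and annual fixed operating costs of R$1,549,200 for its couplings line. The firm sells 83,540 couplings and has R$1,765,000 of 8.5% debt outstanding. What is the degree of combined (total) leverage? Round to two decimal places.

10.25

Contribution at this volume is 83,540 × R$22.54 = R$1,882,991.60.
Operating income = contribution − fixed costs = R$1,882,991.60 − R$1,549,200 = R$333,791.60. Interest = R$150,025.00, so EBIT − I = R$183,766.60.
Degree of total leverage = total CM / (EBIT − interest) = R$1,882,991.60 / R$183,766.60 = 10.2466.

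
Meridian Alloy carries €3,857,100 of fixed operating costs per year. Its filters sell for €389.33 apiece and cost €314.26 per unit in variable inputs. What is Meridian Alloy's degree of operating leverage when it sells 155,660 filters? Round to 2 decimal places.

1.49

Total contribution margin = 155,660 × €75.07 = €11,685,396.20.
Operating income = contribution − fixed costs = €11,685,396.20 − €3,857,100 = €7,828,296.20.
DOL = contribution ÷ EBIT = €11,685,396.20 ÷ €7,828,296.20 = 1.4927.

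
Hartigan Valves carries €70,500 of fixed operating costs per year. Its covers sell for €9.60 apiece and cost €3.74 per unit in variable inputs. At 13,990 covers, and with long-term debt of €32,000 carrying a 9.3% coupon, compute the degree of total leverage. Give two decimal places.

Contribution at this volume is 13,990 × €5.86 = €81,981.40.
Operating income = contribution − fixed costs = €81,981.40 − €70,500 = €11,481.40. Interest = €2,976.00, so EBIT − I = €8,505.40.
Degree of total leverage = total CM / (EBIT − interest) = €81,981.40 / €8,505.40 = 9.6387.

9.64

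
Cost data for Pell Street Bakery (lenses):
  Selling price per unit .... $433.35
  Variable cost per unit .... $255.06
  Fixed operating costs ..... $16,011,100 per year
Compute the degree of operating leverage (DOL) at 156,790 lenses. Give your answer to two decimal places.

At 156,790 units, contribution = 156,790 × $178.29 = $27,954,089.10.
Operating income = contribution − fixed costs = $27,954,089.10 − $16,011,100 = $11,942,989.10.
DOL = contribution ÷ EBIT = $27,954,089.10 ÷ $11,942,989.10 = 2.3406.

2.34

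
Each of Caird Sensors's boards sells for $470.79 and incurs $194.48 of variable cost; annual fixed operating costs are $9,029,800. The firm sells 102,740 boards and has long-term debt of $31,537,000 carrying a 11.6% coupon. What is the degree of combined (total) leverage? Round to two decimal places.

At 102,740 units, contribution = 102,740 × $276.31 = $28,388,089.40.
Subtracting fixed costs: EBIT = $28,388,089.40 − $9,029,800 = $19,358,289.40. Interest = $3,658,292.00, so EBIT − I = $15,699,997.40.
Degree of total leverage = total CM / (EBIT − interest) = $28,388,089.40 / $15,699,997.40 = 1.8082.

1.81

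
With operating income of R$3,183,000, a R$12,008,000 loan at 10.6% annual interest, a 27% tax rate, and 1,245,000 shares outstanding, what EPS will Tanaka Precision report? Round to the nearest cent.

Interest = R$1,272,848.00, so EBT = R$3,183,000 − R$1,272,848.00 = R$1,910,152.00.
After tax at 27%: net income = R$1,910,152.00 × 0.73 = R$1,394,410.96.
EPS = R$1,394,410.96 ÷ 1,245,000 = R$1.12.

R$1.12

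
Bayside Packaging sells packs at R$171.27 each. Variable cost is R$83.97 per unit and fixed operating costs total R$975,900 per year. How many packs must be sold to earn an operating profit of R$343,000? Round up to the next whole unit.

Contribution margin per unit = R$171.27 − R$83.97 = R$87.30.
Need Q such that Q × R$87.30 − R$975,900 = R$343,000, i.e. Q = R$1,318,900 / R$87.30 = 15,107.67 → 15,108.

15,108 packs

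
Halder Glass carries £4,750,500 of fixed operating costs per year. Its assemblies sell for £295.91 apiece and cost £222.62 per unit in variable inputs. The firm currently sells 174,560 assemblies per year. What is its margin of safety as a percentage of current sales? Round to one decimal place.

Unit CM = price − variable cost = £295.91 − £222.62 = £73.29. Break-even units = £4,750,500 ÷ £73.29 = 64,817.85; break-even revenue = 64,817.85 × £295.91 = £19,180,249.08.
Current sales = 174,560 × £295.91 = £51,654,049.60.
Margin of safety = (£51,654,049.60 − £19,180,249.08) ÷ £51,654,049.60 = 62.9%.

62.9%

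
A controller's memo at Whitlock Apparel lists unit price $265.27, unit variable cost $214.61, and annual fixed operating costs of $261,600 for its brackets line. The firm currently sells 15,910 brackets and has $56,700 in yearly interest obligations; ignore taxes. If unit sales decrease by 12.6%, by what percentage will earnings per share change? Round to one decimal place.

-20.8%

At 15,910 units, contribution = 15,910 × $50.66 = $806,000.60.
Subtracting fixed costs: EBIT = $806,000.60 − $261,600 = $544,400.60.
Interest = $56,700.00, so EBIT − I = $487,700.60.
DCL = total CM / (EBIT − I) = $806,000.60 / $487,700.60 = 1.6527.
EPS therefore changes by 1.6527 × (-12.6%) = -20.8%.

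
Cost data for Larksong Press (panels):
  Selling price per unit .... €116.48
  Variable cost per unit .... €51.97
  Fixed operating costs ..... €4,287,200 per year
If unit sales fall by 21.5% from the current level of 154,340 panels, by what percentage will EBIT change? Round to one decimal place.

-37.8%

Total contribution margin = 154,340 × €64.51 = €9,956,473.40.
EBIT = €9,956,473.40 − €4,287,200 = €5,669,273.40.
DOL = contribution ÷ EBIT = €9,956,473.40 ÷ €5,669,273.40 = 1.7562.
%ΔEBIT = DOL × %ΔSales = 1.7562 × -21.5% = -37.8%.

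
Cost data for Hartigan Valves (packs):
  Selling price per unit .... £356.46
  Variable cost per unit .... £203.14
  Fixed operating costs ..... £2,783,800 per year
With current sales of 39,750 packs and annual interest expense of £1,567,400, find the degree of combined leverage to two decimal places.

3.50

Contribution at this volume is 39,750 × £153.32 = £6,094,470.00.
EBIT = £6,094,470.00 − £2,783,800 = £3,310,670.00. Interest = £1,567,400.00.
DOL = £6,094,470.00 ÷ £3,310,670.00 = 1.8409; DFL = £3,310,670.00 ÷ £1,743,270.00 = 1.8991.
DCL = DOL × DFL = 1.8409 × 1.8991 = 3.4961.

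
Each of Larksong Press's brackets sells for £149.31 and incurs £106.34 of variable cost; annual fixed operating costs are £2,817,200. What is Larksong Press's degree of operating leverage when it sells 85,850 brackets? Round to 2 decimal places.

Total contribution margin = 85,850 × £42.97 = £3,688,974.50.
Subtracting fixed costs: EBIT = £3,688,974.50 − £2,817,200 = £871,774.50.
Degree of operating leverage = £3,688,974.50 / £871,774.50 = 4.2316.

4.23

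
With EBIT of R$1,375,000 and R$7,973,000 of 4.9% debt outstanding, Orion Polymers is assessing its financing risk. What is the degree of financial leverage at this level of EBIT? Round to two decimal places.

Annual interest charges come to R$390,677.00.
Degree of financial leverage = EBIT / (EBIT − interest) = R$1,375,000 / R$984,323.00 = 1.3969.

1.40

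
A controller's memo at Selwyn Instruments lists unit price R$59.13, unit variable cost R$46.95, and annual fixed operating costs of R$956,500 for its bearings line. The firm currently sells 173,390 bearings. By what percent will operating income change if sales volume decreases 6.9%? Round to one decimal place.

Total contribution margin = 173,390 × R$12.18 = R$2,111,890.20.
EBIT = R$2,111,890.20 − R$956,500 = R$1,155,390.20.
DOL = contribution ÷ EBIT = R$2,111,890.20 ÷ R$1,155,390.20 = 1.8279.
So EBIT moves 1.8279 × (-6.9%) = -12.6%.

-12.6%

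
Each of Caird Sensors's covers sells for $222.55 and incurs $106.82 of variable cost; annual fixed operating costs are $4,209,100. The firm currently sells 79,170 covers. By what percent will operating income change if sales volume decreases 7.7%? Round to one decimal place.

-14.2%

Contribution at this volume is 79,170 × $115.73 = $9,162,344.10.
Subtracting fixed costs: EBIT = $9,162,344.10 − $4,209,100 = $4,953,244.10.
DOL = contribution ÷ EBIT = $9,162,344.10 ÷ $4,953,244.10 = 1.8498.
Operating income changes by 1.8498 × -7.7% = -14.2%.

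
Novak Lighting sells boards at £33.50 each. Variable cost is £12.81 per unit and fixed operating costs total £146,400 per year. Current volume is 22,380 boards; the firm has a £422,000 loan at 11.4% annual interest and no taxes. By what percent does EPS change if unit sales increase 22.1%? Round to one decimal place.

+38.1%

Total contribution margin = 22,380 × £20.69 = £463,042.20.
Operating income = contribution − fixed costs = £463,042.20 − £146,400 = £316,642.20.
Interest = £48,108.00, so EBIT − I = £268,534.20.
Degree of combined leverage = contribution ÷ (EBIT − I) = £463,042.20 ÷ £268,534.20 = 1.7243.
%ΔEPS = DCL × %ΔSales = 1.7243 × +22.1% = +38.1%.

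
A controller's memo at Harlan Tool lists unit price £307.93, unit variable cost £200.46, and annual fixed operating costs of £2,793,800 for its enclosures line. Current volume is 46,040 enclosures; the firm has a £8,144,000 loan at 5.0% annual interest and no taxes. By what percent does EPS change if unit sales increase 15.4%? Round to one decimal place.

+43.6%

At 46,040 units, contribution = 46,040 × £107.47 = £4,947,918.80.
EBIT = £4,947,918.80 − £2,793,800 = £2,154,118.80.
Interest = £407,200.00, so EBIT − I = £1,746,918.80.
DCL = total CM / (EBIT − I) = £4,947,918.80 / £1,746,918.80 = 2.8324.
%ΔEPS = DCL × %ΔSales = 2.8324 × +15.4% = +43.6%.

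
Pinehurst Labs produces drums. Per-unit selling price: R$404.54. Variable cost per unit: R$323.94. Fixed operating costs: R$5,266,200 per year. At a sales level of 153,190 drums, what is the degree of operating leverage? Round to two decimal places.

1.74

Total contribution margin = 153,190 × R$80.60 = R$12,347,114.00.
Subtracting fixed costs: EBIT = R$12,347,114.00 − R$5,266,200 = R$7,080,914.00.
Degree of operating leverage = R$12,347,114.00 / R$7,080,914.00 = 1.7437.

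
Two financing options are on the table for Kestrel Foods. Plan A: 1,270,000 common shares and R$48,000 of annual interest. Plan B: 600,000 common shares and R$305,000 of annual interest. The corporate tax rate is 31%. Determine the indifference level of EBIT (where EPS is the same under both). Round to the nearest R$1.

R$535,149

At indifference, (EBIT − 48,000)(1 − t)/1,270,000 = (EBIT − 305,000)(1 − t)/600,000.
The (1 − t) factor cancels: (EBIT − 48,000) × 600,000 = (EBIT − 305,000) × 1,270,000.
EBIT × (1,270,000 − 600,000) = 305,000 × 1,270,000 − 48,000 × 600,000 = 358,550,000,000, so EBIT = 358,550,000,000 ÷ 670,000 = 535,149.25.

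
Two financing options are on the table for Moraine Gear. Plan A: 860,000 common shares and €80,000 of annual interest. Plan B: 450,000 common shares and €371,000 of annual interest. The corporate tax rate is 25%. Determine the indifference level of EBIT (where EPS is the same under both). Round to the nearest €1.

€690,390

At indifference, (EBIT − 80,000)(1 − t)/860,000 = (EBIT − 371,000)(1 − t)/450,000.
The (1 − t) factor cancels: (EBIT − 80,000) × 450,000 = (EBIT − 371,000) × 860,000.
EBIT × (860,000 − 450,000) = 371,000 × 860,000 − 80,000 × 450,000 = 283,060,000,000, so EBIT = 283,060,000,000 ÷ 410,000 = 690,390.24.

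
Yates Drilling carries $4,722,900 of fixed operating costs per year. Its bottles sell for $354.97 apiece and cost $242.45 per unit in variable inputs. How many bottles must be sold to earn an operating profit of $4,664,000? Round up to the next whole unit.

83,425 bottles

Unit CM = price − variable cost = $354.97 − $242.45 = $112.52.
Required volume = (fixed costs + target profit) ÷ CM = ($4,722,900 + $4,664,000) ÷ $112.52 = 83,424.28, so 83,425 bottles.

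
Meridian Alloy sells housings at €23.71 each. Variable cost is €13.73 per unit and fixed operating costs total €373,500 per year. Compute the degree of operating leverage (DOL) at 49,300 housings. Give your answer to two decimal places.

Total contribution margin = 49,300 × €9.98 = €492,014.00.
Subtracting fixed costs: EBIT = €492,014.00 − €373,500 = €118,514.00.
DOL = contribution ÷ EBIT = €492,014.00 ÷ €118,514.00 = 4.1515.

4.15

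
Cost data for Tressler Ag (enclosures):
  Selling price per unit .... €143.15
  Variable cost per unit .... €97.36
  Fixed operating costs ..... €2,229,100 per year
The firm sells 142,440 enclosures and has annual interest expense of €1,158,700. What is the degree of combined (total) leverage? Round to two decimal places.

2.08

Total contribution margin = 142,440 × €45.79 = €6,522,327.60.
EBIT = €6,522,327.60 − €2,229,100 = €4,293,227.60. Interest = €1,158,700.00.
DOL = €6,522,327.60 ÷ €4,293,227.60 = 1.5192; DFL = €4,293,227.60 ÷ €3,134,527.60 = 1.3697.
DCL = DOL × DFL = 1.5192 × 1.3697 = 2.0808.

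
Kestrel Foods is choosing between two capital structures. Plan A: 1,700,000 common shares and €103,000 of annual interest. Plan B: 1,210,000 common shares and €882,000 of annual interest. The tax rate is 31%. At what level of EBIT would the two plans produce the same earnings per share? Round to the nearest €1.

At indifference, (EBIT − 103,000)(1 − t)/1,700,000 = (EBIT − 882,000)(1 − t)/1,210,000.
Cancelling (1 − t) and cross-multiplying: 1,210,000·(EBIT − 103,000) = 1,700,000·(EBIT − 882,000).
Solving, EBIT = (882,000·1,700,000 − 103,000·1,210,000) / (1,700,000 − 1,210,000) = 1,374,770,000,000 / 490,000 = 2,805,653.06.

€2,805,653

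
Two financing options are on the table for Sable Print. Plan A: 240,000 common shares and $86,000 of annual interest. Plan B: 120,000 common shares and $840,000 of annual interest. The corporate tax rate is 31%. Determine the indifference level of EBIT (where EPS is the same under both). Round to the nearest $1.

$1,594,000

At indifference, (EBIT − 86,000)(1 − t)/240,000 = (EBIT − 840,000)(1 − t)/120,000.
Cancelling (1 − t) and cross-multiplying: 120,000·(EBIT − 86,000) = 240,000·(EBIT − 840,000).
EBIT × (240,000 − 120,000) = 840,000 × 240,000 − 86,000 × 120,000 = 191,280,000,000, so EBIT = 191,280,000,000 ÷ 120,000 = 1,594,000.00.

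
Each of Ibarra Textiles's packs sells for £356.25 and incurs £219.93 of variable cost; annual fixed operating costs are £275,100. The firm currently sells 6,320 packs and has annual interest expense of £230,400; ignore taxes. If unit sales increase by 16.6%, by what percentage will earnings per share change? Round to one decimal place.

+40.2%

Contribution at this volume is 6,320 × £136.32 = £861,542.40.
Subtracting fixed costs: EBIT = £861,542.40 − £275,100 = £586,442.40.
Interest = £230,400.00, so EBIT − I = £356,042.40.
DCL = total CM / (EBIT − I) = £861,542.40 / £356,042.40 = 2.4198.
%ΔEPS = DCL × %ΔSales = 2.4198 × +16.6% = +40.2%.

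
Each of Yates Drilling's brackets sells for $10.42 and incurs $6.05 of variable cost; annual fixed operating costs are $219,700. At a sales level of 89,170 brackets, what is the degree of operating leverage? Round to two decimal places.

2.29

Contribution at this volume is 89,170 × $4.37 = $389,672.90.
Subtracting fixed costs: EBIT = $389,672.90 − $219,700 = $169,972.90.
Degree of operating leverage = $389,672.90 / $169,972.90 = 2.2926.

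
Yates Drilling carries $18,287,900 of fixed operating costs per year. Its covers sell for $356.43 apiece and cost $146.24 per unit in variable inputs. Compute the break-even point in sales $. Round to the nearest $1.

CM per unit = $356.43 − $146.24 = $210.19; CM ratio = $210.19 / $356.43 = 0.5897.
Break-even sales = FC ÷ CM ratio = $18,287,900 × $356.43 / $210.19 = $31,011,733.

$31,011,733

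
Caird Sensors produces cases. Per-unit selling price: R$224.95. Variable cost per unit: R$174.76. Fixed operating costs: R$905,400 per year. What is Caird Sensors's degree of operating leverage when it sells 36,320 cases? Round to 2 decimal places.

1.99

Contribution at this volume is 36,320 × R$50.19 = R$1,822,900.80.
Subtracting fixed costs: EBIT = R$1,822,900.80 − R$905,400 = R$917,500.80.
So DOL = total CM / EBIT = R$1,822,900.80 / R$917,500.80 = 1.9868.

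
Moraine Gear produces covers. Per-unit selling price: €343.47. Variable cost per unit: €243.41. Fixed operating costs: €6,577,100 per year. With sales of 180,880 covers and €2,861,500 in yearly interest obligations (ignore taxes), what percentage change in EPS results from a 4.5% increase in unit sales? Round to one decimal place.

At 180,880 units, contribution = 180,880 × €100.06 = €18,098,852.80.
Operating income = contribution − fixed costs = €18,098,852.80 − €6,577,100 = €11,521,752.80.
Interest = €2,861,500.00, so EBIT − I = €8,660,252.80.
Degree of combined leverage = contribution ÷ (EBIT − I) = €18,098,852.80 ÷ €8,660,252.80 = 2.0899.
EPS therefore changes by 2.0899 × (+4.5%) = +9.4%.

+9.4%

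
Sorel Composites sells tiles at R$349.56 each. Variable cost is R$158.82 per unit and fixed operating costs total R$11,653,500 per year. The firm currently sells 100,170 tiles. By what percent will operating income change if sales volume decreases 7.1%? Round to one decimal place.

-18.2%

Total contribution margin = 100,170 × R$190.74 = R$19,106,425.80.
Operating income = contribution − fixed costs = R$19,106,425.80 − R$11,653,500 = R$7,452,925.80.
So DOL = total CM / EBIT = R$19,106,425.80 / R$7,452,925.80 = 2.5636.
%ΔEBIT = DOL × %ΔSales = 2.5636 × -7.1% = -18.2%.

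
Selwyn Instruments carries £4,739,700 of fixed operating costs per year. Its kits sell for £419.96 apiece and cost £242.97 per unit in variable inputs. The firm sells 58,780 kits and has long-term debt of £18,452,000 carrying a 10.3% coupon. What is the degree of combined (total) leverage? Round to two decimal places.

2.76

Total contribution margin = 58,780 × £176.99 = £10,403,472.20.
Operating income = contribution − fixed costs = £10,403,472.20 − £4,739,700 = £5,663,772.20. Interest = £1,900,556.00.
DOL = £10,403,472.20 ÷ £5,663,772.20 = 1.8368; DFL = £5,663,772.20 ÷ £3,763,216.20 = 1.5050.
Combined leverage = 1.8368 × 1.5050 = 2.7644.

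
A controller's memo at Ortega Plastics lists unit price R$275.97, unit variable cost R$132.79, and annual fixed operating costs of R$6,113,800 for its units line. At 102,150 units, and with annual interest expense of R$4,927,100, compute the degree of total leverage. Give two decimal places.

4.08

Contribution at this volume is 102,150 × R$143.18 = R$14,625,837.00.
EBIT = R$14,625,837.00 − R$6,113,800 = R$8,512,037.00. Interest = R$4,927,100.00.
DOL = R$14,625,837.00 ÷ R$8,512,037.00 = 1.7183; DFL = R$8,512,037.00 ÷ R$3,584,937.00 = 2.3744.
Combined leverage = 1.7183 × 2.3744 = 4.0799.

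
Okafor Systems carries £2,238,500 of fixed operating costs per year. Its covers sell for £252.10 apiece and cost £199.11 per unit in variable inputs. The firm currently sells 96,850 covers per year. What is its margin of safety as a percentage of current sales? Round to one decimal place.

56.4%

Contribution margin per unit = £252.10 − £199.11 = £52.99. Break-even units = £2,238,500 ÷ £52.99 = 42,243.82; break-even revenue = 42,243.82 × £252.10 = £10,649,666.92.
Actual sales revenue = 96,850 × £252.10 = £24,415,885.00.
Margin of safety = (£24,415,885.00 − £10,649,666.92) ÷ £24,415,885.00 = 56.4%.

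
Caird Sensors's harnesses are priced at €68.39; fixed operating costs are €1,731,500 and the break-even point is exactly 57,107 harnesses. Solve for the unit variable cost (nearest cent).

€38.07

Contribution per unit must be FC / Q = €1,731,500 / 57,107 = €30.3203.
Variable cost per unit = €68.39 − €30.3203 = €38.07.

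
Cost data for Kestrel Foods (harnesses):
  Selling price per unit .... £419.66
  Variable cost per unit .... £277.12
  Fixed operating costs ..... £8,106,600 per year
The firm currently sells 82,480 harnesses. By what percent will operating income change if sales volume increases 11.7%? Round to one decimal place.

Contribution at this volume is 82,480 × £142.54 = £11,756,699.20.
Subtracting fixed costs: EBIT = £11,756,699.20 − £8,106,600 = £3,650,099.20.
So DOL = total CM / EBIT = £11,756,699.20 / £3,650,099.20 = 3.2209.
Operating income changes by 3.2209 × +11.7% = +37.7%.

+37.7%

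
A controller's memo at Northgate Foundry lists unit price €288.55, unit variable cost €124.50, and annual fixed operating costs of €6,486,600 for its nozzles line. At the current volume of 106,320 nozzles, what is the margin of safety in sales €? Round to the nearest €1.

€19,269,258

Unit CM = price − variable cost = €288.55 − €124.50 = €164.05. Break-even units = €6,486,600 ÷ €164.05 = 39,540.38; break-even revenue = 39,540.38 × €288.55 = €11,409,377.81.
Actual sales revenue = 106,320 × €288.55 = €30,678,636.00.
Margin of safety = €30,678,636.00 − €11,409,377.81 = €19,269,258.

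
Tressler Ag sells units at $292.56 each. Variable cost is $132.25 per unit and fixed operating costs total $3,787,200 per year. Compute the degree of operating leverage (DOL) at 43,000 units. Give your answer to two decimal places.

At 43,000 units, contribution = 43,000 × $160.31 = $6,893,330.00.
Subtracting fixed costs: EBIT = $6,893,330.00 − $3,787,200 = $3,106,130.00.
DOL = contribution ÷ EBIT = $6,893,330.00 ÷ $3,106,130.00 = 2.2193.

2.22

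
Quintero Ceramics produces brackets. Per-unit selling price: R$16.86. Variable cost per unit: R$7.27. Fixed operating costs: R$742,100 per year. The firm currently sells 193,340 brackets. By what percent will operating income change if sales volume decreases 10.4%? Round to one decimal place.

At 193,340 units, contribution = 193,340 × R$9.59 = R$1,854,130.60.
Operating income = contribution − fixed costs = R$1,854,130.60 − R$742,100 = R$1,112,030.60.
Degree of operating leverage = R$1,854,130.60 / R$1,112,030.60 = 1.6673.
%ΔEBIT = DOL × %ΔSales = 1.6673 × -10.4% = -17.3%.

-17.3%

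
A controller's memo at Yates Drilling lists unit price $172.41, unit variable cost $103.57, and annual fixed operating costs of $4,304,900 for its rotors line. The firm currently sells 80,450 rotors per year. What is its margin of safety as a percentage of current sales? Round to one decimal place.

Unit CM = price − variable cost = $172.41 − $103.57 = $68.84. Break-even units = $4,304,900 ÷ $68.84 = 62,534.86; break-even revenue = 62,534.86 × $172.41 = $10,781,635.81.
Actual sales revenue = 80,450 × $172.41 = $13,870,384.50.
Margin of safety = ($13,870,384.50 − $10,781,635.81) ÷ $13,870,384.50 = 22.3%.

22.3%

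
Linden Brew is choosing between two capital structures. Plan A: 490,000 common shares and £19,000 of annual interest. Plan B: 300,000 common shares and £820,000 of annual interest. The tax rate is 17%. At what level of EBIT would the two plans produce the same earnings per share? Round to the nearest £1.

Set EPS_A = EPS_B: (EBIT − £19,000)(1 − 0.17) ÷ 490,000 = (EBIT − £820,000)(1 − 0.17) ÷ 300,000.
The (1 − t) factor cancels: (EBIT − 19,000) × 300,000 = (EBIT − 820,000) × 490,000.
EBIT × (490,000 − 300,000) = 820,000 × 490,000 − 19,000 × 300,000 = 396,100,000,000, so EBIT = 396,100,000,000 ÷ 190,000 = 2,084,736.84.

£2,084,737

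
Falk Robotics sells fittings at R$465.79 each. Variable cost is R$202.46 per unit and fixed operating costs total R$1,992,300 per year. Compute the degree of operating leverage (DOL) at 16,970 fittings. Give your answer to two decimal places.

Total contribution margin = 16,970 × R$263.33 = R$4,468,710.10.
EBIT = R$4,468,710.10 − R$1,992,300 = R$2,476,410.10.
DOL = contribution ÷ EBIT = R$4,468,710.10 ÷ R$2,476,410.10 = 1.8045.

1.80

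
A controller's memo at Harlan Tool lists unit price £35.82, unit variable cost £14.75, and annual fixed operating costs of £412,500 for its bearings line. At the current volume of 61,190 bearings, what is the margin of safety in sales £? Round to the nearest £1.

£1,490,556

Contribution margin per unit = £35.82 − £14.75 = £21.07. Break-even units = £412,500 ÷ £21.07 = 19,577.60; break-even revenue = 19,577.60 × £35.82 = £701,269.58.
Actual sales revenue = 61,190 × £35.82 = £2,191,825.80.
Margin of safety = £2,191,825.80 − £701,269.58 = £1,490,556.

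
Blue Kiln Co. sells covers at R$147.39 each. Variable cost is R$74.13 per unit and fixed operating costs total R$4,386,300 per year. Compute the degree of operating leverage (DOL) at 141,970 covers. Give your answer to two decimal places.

At 141,970 units, contribution = 141,970 × R$73.26 = R$10,400,722.20.
Operating income = contribution − fixed costs = R$10,400,722.20 − R$4,386,300 = R$6,014,422.20.
So DOL = total CM / EBIT = R$10,400,722.20 / R$6,014,422.20 = 1.7293.

1.73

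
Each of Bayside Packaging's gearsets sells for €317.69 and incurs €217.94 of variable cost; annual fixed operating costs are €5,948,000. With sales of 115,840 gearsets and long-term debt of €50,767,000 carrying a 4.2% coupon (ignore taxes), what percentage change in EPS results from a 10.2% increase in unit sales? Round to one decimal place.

Contribution at this volume is 115,840 × €99.75 = €11,555,040.00.
EBIT = €11,555,040.00 − €5,948,000 = €5,607,040.00.
Interest = €2,132,214.00, so EBIT − I = €3,474,826.00.
Degree of combined leverage = contribution ÷ (EBIT − I) = €11,555,040.00 ÷ €3,474,826.00 = 3.3254.
%ΔEPS = DCL × %ΔSales = 3.3254 × +10.2% = +33.9%.

+33.9%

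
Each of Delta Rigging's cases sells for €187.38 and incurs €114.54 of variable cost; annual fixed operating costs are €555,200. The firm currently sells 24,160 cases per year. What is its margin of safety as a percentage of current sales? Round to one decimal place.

Each unit contributes €187.38 − €114.54 = €72.84. Break-even units = €555,200 ÷ €72.84 = 7,622.19; break-even revenue = 7,622.19 × €187.38 = €1,428,245.14.
Actual sales revenue = 24,160 × €187.38 = €4,527,100.80.
Margin of safety = (€4,527,100.80 − €1,428,245.14) ÷ €4,527,100.80 = 68.5%.

68.5%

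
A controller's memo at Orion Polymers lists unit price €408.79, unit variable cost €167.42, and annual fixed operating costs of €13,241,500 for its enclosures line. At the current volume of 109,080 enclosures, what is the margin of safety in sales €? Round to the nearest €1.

€22,164,692

Each unit contributes €408.79 − €167.42 = €241.37. Break-even units = €13,241,500 ÷ €241.37 = 54,859.76; break-even revenue = 54,859.76 × €408.79 = €22,426,120.83.
Current sales = 109,080 × €408.79 = €44,590,813.20.
Margin of safety = €44,590,813.20 − €22,426,120.83 = €22,164,692.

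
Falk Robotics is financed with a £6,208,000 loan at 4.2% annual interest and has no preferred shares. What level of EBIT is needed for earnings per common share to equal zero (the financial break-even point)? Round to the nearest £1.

Annual interest = 4.2% × £6,208,000 = £260,736.00.
Without preferred stock the financial break-even is simply EBIT = interest = £260,736.00.

£260,736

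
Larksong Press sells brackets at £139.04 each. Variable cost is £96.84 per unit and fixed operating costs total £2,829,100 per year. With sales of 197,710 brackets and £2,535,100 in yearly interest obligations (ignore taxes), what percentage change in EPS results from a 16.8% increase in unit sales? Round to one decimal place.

At 197,710 units, contribution = 197,710 × £42.20 = £8,343,362.00.
Subtracting fixed costs: EBIT = £8,343,362.00 − £2,829,100 = £5,514,262.00.
Interest = £2,535,100.00, so EBIT − I = £2,979,162.00.
Degree of combined leverage = contribution ÷ (EBIT − I) = £8,343,362.00 ÷ £2,979,162.00 = 2.8006.
EPS therefore changes by 2.8006 × (+16.8%) = +47.0%.

+47.0%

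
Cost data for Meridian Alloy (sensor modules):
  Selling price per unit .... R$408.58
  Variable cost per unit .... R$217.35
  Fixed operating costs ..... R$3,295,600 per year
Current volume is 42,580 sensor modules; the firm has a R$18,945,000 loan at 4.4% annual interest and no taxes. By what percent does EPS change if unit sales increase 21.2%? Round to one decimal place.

At 42,580 units, contribution = 42,580 × R$191.23 = R$8,142,573.40.
Subtracting fixed costs: EBIT = R$8,142,573.40 − R$3,295,600 = R$4,846,973.40.
After interest of R$833,580.00, pre-tax earnings = R$4,013,393.40.
DCL = total CM / (EBIT − I) = R$8,142,573.40 / R$4,013,393.40 = 2.0289.
%ΔEPS = DCL × %ΔSales = 2.0289 × +21.2% = +43.0%.

+43.0%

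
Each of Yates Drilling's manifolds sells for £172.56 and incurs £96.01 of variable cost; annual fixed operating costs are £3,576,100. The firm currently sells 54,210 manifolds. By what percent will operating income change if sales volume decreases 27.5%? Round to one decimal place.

Contribution at this volume is 54,210 × £76.55 = £4,149,775.50.
Subtracting fixed costs: EBIT = £4,149,775.50 − £3,576,100 = £573,675.50.
DOL = contribution ÷ EBIT = £4,149,775.50 ÷ £573,675.50 = 7.2337.
Operating income changes by 7.2337 × -27.5% = -198.9%.

-198.9%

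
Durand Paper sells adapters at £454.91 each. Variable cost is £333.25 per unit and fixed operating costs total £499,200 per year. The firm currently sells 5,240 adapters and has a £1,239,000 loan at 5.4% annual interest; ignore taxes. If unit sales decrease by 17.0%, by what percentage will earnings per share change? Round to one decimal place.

At 5,240 units, contribution = 5,240 × £121.66 = £637,498.40.
EBIT = £637,498.40 − £499,200 = £138,298.40.
After interest of £66,906.00, pre-tax earnings = £71,392.40.
DCL = total CM / (EBIT − I) = £637,498.40 / £71,392.40 = 8.9295.
EPS therefore changes by 8.9295 × (-17.0%) = -151.8%.

-151.8%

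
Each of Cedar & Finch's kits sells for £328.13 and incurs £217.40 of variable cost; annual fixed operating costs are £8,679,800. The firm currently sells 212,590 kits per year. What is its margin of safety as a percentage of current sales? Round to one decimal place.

63.1%

Contribution margin per unit = £328.13 − £217.40 = £110.73. Break-even units = £8,679,800 ÷ £110.73 = 78,387.07; break-even revenue = 78,387.07 × £328.13 = £25,721,148.51.
Actual sales revenue = 212,590 × £328.13 = £69,757,156.70.
Margin of safety = (£69,757,156.70 − £25,721,148.51) ÷ £69,757,156.70 = 63.1%.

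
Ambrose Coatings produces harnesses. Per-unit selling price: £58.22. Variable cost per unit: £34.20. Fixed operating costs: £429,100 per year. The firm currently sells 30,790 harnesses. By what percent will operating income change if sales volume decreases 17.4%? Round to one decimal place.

Contribution at this volume is 30,790 × £24.02 = £739,575.80.
EBIT = £739,575.80 − £429,100 = £310,475.80.
So DOL = total CM / EBIT = £739,575.80 / £310,475.80 = 2.3821.
So EBIT moves 2.3821 × (-17.4%) = -41.4%.

-41.4%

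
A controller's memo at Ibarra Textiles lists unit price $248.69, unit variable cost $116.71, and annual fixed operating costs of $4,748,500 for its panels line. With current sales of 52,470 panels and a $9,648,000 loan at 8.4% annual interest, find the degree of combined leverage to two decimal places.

At 52,470 units, contribution = 52,470 × $131.98 = $6,924,990.60.
Operating income = contribution − fixed costs = $6,924,990.60 − $4,748,500 = $2,176,490.60. Interest = $810,432.00.
DOL = $6,924,990.60 ÷ $2,176,490.60 = 3.1817; DFL = $2,176,490.60 ÷ $1,366,058.60 = 1.5933.
DCL = DOL × DFL = 3.1817 × 1.5933 = 5.0694.

5.07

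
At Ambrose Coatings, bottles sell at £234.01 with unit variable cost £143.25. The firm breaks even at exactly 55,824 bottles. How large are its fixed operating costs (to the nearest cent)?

Contribution margin per unit = £234.01 − £143.25 = £90.76.
Fixed costs = break-even units × CM = 55,824 × £90.76 = £5,066,586.24.

£5,066,586.24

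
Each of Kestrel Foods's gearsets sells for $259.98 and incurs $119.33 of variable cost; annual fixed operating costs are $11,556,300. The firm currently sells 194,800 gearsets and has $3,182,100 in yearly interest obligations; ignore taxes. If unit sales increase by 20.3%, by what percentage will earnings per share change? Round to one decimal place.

+43.9%

Contribution at this volume is 194,800 × $140.65 = $27,398,620.00.
EBIT = $27,398,620.00 − $11,556,300 = $15,842,320.00.
After interest of $3,182,100.00, pre-tax earnings = $12,660,220.00.
Degree of combined leverage = contribution ÷ (EBIT − I) = $27,398,620.00 ÷ $12,660,220.00 = 2.1642.
EPS therefore changes by 2.1642 × (+20.3%) = +43.9%.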